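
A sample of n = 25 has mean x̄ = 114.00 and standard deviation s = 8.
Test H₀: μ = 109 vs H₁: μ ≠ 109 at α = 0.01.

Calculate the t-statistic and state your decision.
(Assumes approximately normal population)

Answer: t = 3.1250, reject H₀

Derivation:
df = n - 1 = 24
SE = s/√n = 8/√25 = 1.6000
t = (x̄ - μ₀)/SE = (114.00 - 109)/1.6000 = 3.1250
Critical value: t_{0.005,24} = ±2.797
p-value ≈ 0.0046
Decision: reject H₀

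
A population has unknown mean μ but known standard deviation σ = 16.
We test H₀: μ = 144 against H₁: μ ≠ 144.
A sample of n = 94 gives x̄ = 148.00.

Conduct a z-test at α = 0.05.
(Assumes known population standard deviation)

Answer: z = 2.4238, reject H₀

Derivation:
Standard error: SE = σ/√n = 16/√94 = 1.6503
z-statistic: z = (x̄ - μ₀)/SE = (148.00 - 144)/1.6503 = 2.4238
Critical value: ±1.960
p-value = 0.0154
Decision: reject H₀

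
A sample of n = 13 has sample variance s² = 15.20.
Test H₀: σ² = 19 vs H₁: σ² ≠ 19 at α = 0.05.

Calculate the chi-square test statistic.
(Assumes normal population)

df = n - 1 = 12
χ² = (n-1)s²/σ₀² = 12×15.20/19 = 9.6000
Critical values: χ²_{0.975,12} = 4.404, χ²_{0.025,12} = 23.337
Rejection region: χ² < 4.404 or χ² > 23.337
Decision: fail to reject H₀

Answer: χ² = 9.6000, fail to reject H₀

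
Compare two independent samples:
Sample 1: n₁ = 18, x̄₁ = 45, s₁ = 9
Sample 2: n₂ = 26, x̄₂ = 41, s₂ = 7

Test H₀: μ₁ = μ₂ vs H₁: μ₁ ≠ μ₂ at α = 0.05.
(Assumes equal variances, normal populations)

Pooled variance: s²_p = [17×9² + 25×7²]/(42) = 61.9524
s_p = 7.8710
SE = s_p×√(1/n₁ + 1/n₂) = 7.8710×√(1/18 + 1/26) = 2.4134
t = (x̄₁ - x̄₂)/SE = (45 - 41)/2.4134 = 1.6574
df = 42, t-critical = ±2.018
Decision: fail to reject H₀

Answer: t = 1.6574, fail to reject H₀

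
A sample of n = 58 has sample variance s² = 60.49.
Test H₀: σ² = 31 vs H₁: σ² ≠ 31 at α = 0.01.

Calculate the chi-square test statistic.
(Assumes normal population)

Answer: χ² = 111.2235, reject H₀

Derivation:
df = n - 1 = 57
χ² = (n-1)s²/σ₀² = 57×60.49/31 = 111.2235
Critical values: χ²_{0.995,57} = 33.248, χ²_{0.005,57} = 88.236
Rejection region: χ² < 33.248 or χ² > 88.236
Decision: reject H₀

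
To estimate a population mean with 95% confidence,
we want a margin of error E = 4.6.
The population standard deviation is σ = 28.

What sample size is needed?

z_0.025 = 1.960
n = (z×σ/E)² = (1.960×28/4.6)²
n = 142.3353
Round up: n = 143

Answer: n = 143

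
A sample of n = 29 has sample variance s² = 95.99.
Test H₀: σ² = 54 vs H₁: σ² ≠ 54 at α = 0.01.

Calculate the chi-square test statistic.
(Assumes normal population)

Answer: χ² = 49.7726, fail to reject H₀

Derivation:
df = n - 1 = 28
χ² = (n-1)s²/σ₀² = 28×95.99/54 = 49.7726
Critical values: χ²_{0.995,28} = 12.461, χ²_{0.005,28} = 50.993
Rejection region: χ² < 12.461 or χ² > 50.993
Decision: fail to reject H₀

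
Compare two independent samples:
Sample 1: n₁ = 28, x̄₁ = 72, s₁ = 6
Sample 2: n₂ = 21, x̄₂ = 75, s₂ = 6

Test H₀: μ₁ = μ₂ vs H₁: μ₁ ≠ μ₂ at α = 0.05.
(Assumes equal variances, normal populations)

Answer: t = -1.7320, fail to reject H₀

Derivation:
Pooled variance: s²_p = [27×6² + 20×6²]/(47) = 36.0000
s_p = 6.0000
SE = s_p×√(1/n₁ + 1/n₂) = 6.0000×√(1/28 + 1/21) = 1.7321
t = (x̄₁ - x̄₂)/SE = (72 - 75)/1.7321 = -1.7320
df = 47, t-critical = ±2.012
Decision: fail to reject H₀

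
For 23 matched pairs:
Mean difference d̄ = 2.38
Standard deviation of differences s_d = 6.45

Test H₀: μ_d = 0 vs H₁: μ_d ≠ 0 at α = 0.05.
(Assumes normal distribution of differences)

Answer: t = 1.7696, fail to reject H₀

Derivation:
df = n - 1 = 22
SE = s_d/√n = 6.45/√23 = 1.3449
t = d̄/SE = 2.38/1.3449 = 1.7696
Critical value: t_{0.025,22} = ±2.074
p-value ≈ 0.0907
Decision: fail to reject H₀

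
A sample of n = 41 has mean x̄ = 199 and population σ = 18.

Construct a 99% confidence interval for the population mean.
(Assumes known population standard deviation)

Answer: (191.7586, 206.2414)

Derivation:
Confidence level: 99%, α = 0.01
z_0.005 = 2.576
SE = σ/√n = 18/√41 = 2.8111
Margin of error = 2.576 × 2.8111 = 7.2414
CI: x̄ ± margin = 199 ± 7.2414
CI: (191.7586, 206.2414)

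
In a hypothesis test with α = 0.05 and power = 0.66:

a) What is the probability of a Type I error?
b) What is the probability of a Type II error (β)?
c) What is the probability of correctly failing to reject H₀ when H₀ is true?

a) Type I error probability = α = 0.05
b) Power = P(reject H₀ | H₁ true) = 1 - β = 0.66, so Type II error probability = β = 1 - Power = 0.34
c) P(fail to reject H₀ | H₀ true) = 1 - α = 0.95

Answer: a) 0.05, b) 0.34, c) 0.95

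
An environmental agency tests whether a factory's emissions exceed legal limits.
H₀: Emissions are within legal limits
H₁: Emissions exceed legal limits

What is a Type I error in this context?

Type I error: rejecting H₀ when it is actually true (false positive).
Type II error: failing to reject H₀ when H₁ is actually true (false negative).

Answer: Citing a compliant factory for excess emissions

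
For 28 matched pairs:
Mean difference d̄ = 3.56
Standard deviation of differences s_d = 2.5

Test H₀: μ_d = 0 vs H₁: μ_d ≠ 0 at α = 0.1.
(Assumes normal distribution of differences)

Answer: t = 7.5344, reject H₀

Derivation:
df = n - 1 = 27
SE = s_d/√n = 2.5/√28 = 0.4725
t = d̄/SE = 3.56/0.4725 = 7.5344
Critical value: t_{0.05,27} = ±1.703
p-value < 0.0001
Decision: reject H₀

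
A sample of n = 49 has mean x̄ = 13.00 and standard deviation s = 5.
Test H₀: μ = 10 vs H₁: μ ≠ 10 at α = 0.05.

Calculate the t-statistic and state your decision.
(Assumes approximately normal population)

df = n - 1 = 48
SE = s/√n = 5/√49 = 0.7143
t = (x̄ - μ₀)/SE = (13.00 - 10)/0.7143 = 4.1999
Critical value: t_{0.025,48} = ±2.011
p-value ≈ 0.0001
Decision: reject H₀

Answer: t = 4.1999, reject H₀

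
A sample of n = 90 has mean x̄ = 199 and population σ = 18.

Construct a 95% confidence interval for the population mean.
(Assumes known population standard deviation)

Confidence level: 95%, α = 0.05
z_0.025 = 1.960
SE = σ/√n = 18/√90 = 1.8974
Margin of error = 1.960 × 1.8974 = 3.7189
CI: x̄ ± margin = 199 ± 3.7189
CI: (195.2811, 202.7189)

Answer: (195.2811, 202.7189)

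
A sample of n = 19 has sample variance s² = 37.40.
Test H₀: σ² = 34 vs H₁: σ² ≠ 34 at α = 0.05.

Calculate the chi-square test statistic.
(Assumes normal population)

Answer: χ² = 19.8000, fail to reject H₀

Derivation:
df = n - 1 = 18
χ² = (n-1)s²/σ₀² = 18×37.40/34 = 19.8000
Critical values: χ²_{0.975,18} = 8.231, χ²_{0.025,18} = 31.526
Rejection region: χ² < 8.231 or χ² > 31.526
Decision: fail to reject H₀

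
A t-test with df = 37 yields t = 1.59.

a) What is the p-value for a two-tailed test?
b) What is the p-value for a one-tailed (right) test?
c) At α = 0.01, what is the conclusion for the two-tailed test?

Using t-distribution with df = 37:
a) Two-tailed: p = 2×P(T > 1.59) = 0.1203
b) One-tailed: p = P(T > 1.59) = 0.0602
c) 0.1203 ≥ 0.01, fail to reject H₀

Answer: a) 0.1203, b) 0.0602, c) fail to reject H₀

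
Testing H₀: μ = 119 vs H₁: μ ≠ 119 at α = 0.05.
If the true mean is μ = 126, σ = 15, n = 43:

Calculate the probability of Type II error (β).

SE = σ/√n = 15/√43 = 2.2875
Critical values: μ₀ ± z_0.025×SE = 119 ± 1.960×2.2875
Acceptance region: (114.5165, 123.4835)
Under H₁ (μ = 126): z_high = (123.4835 - 126)/2.2875 = -1.1001, z_low = (114.5165 - 126)/2.2875 = -5.0201
β = P(not reject | H₁) = Φ(-1.1001) - Φ(-5.0201) ≈ 0.1356

Answer: β ≈ 0.1356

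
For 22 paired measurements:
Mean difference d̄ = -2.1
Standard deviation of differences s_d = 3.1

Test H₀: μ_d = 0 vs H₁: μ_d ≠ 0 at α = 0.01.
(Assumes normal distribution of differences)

Answer: t = -3.1775, reject H₀

Derivation:
df = n - 1 = 21
SE = s_d/√n = 3.1/√22 = 0.6609
t = d̄/SE = -2.1/0.6609 = -3.1775
Critical value: t_{0.005,21} = ±2.831
p-value ≈ 0.0045
Decision: reject H₀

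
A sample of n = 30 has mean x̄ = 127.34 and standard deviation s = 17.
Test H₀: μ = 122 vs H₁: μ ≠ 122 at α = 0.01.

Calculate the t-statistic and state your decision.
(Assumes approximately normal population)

df = n - 1 = 29
SE = s/√n = 17/√30 = 3.1038
t = (x̄ - μ₀)/SE = (127.34 - 122)/3.1038 = 1.7205
Critical value: t_{0.005,29} = ±2.756
p-value ≈ 0.0960
Decision: fail to reject H₀

Answer: t = 1.7205, fail to reject H₀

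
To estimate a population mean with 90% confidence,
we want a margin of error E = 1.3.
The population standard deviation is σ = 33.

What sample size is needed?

z_0.05 = 1.645
n = (z×σ/E)² = (1.645×33/1.3)²
n = 1743.7049
Round up: n = 1744

Answer: n = 1744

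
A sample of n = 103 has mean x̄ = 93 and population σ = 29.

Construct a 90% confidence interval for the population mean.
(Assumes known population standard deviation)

Answer: (88.2994, 97.7006)

Derivation:
Confidence level: 90%, α = 0.1
z_0.05 = 1.645
SE = σ/√n = 29/√103 = 2.8575
Margin of error = 1.645 × 2.8575 = 4.7006
CI: x̄ ± margin = 93 ± 4.7006
CI: (88.2994, 97.7006)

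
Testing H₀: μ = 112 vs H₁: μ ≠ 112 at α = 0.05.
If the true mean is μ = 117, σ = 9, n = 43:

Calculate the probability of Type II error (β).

Answer: β ≈ 0.0462

Derivation:
SE = σ/√n = 9/√43 = 1.3725
Critical values: μ₀ ± z_0.025×SE = 112 ± 1.960×1.3725
Acceptance region: (109.3099, 114.6901)
Under H₁ (μ = 117): z_high = (114.6901 - 117)/1.3725 = -1.6830, z_low = (109.3099 - 117)/1.3725 = -5.6030
β = P(not reject | H₁) = Φ(-1.6830) - Φ(-5.6030) ≈ 0.0462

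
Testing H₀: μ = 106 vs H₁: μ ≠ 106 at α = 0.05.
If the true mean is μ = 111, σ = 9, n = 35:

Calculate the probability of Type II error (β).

SE = σ/√n = 9/√35 = 1.5213
Critical values: μ₀ ± z_0.025×SE = 106 ± 1.960×1.5213
Acceptance region: (103.0183, 108.9817)
Under H₁ (μ = 111): z_high = (108.9817 - 111)/1.5213 = -1.3267, z_low = (103.0183 - 111)/1.5213 = -5.2466
β = P(not reject | H₁) = Φ(-1.3267) - Φ(-5.2466) ≈ 0.0923

Answer: β ≈ 0.0923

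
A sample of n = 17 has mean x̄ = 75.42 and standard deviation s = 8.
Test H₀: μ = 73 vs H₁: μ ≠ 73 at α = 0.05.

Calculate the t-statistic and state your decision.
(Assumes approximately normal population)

Answer: t = 1.2472, fail to reject H₀

Derivation:
df = n - 1 = 16
SE = s/√n = 8/√17 = 1.9403
t = (x̄ - μ₀)/SE = (75.42 - 73)/1.9403 = 1.2472
Critical value: t_{0.025,16} = ±2.120
p-value ≈ 0.2303
Decision: fail to reject H₀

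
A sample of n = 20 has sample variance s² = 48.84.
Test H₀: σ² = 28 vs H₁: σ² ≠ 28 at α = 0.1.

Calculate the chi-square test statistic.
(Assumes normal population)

df = n - 1 = 19
χ² = (n-1)s²/σ₀² = 19×48.84/28 = 33.1414
Critical values: χ²_{0.95,19} = 10.117, χ²_{0.05,19} = 30.144
Rejection region: χ² < 10.117 or χ² > 30.144
Decision: reject H₀

Answer: χ² = 33.1414, reject H₀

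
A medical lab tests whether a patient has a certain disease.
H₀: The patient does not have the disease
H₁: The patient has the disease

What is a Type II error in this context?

Answer: Failing to diagnose a patient who actually has the disease (false negative)

Derivation:
A Type I error (probability α) occurs when we reject a true H₀.
A Type II error (probability β) occurs when we fail to reject a false H₀.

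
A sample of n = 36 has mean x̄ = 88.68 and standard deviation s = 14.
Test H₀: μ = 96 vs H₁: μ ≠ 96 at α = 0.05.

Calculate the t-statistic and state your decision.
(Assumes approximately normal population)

df = n - 1 = 35
SE = s/√n = 14/√36 = 2.3333
t = (x̄ - μ₀)/SE = (88.68 - 96)/2.3333 = -3.1372
Critical value: t_{0.025,35} = ±2.030
p-value ≈ 0.0035
Decision: reject H₀

Answer: t = -3.1372, reject H₀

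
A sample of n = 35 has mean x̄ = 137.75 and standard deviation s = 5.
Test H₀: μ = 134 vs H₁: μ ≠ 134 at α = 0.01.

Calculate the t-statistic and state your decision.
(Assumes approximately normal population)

Answer: t = 4.4368, reject H₀

Derivation:
df = n - 1 = 34
SE = s/√n = 5/√35 = 0.8452
t = (x̄ - μ₀)/SE = (137.75 - 134)/0.8452 = 4.4368
Critical value: t_{0.005,34} = ±2.728
p-value ≈ 0.0001
Decision: reject H₀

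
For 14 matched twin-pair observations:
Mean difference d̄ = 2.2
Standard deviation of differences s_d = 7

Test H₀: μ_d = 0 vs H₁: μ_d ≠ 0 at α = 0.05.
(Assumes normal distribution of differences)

df = n - 1 = 13
SE = s_d/√n = 7/√14 = 1.8708
t = d̄/SE = 2.2/1.8708 = 1.1760
Critical value: t_{0.025,13} = ±2.160
p-value ≈ 0.2607
Decision: fail to reject H₀

Answer: t = 1.1760, fail to reject H₀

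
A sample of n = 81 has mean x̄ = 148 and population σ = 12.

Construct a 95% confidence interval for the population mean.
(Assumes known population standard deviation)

Answer: (145.3867, 150.6133)

Derivation:
Confidence level: 95%, α = 0.05
z_0.025 = 1.960
SE = σ/√n = 12/√81 = 1.3333
Margin of error = 1.960 × 1.3333 = 2.6133
CI: x̄ ± margin = 148 ± 2.6133
CI: (145.3867, 150.6133)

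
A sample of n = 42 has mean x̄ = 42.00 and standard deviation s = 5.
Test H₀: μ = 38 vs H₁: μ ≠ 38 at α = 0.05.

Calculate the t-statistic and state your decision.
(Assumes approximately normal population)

Answer: t = 5.1847, reject H₀

Derivation:
df = n - 1 = 41
SE = s/√n = 5/√42 = 0.7715
t = (x̄ - μ₀)/SE = (42.00 - 38)/0.7715 = 5.1847
Critical value: t_{0.025,41} = ±2.020
p-value < 0.0001
Decision: reject H₀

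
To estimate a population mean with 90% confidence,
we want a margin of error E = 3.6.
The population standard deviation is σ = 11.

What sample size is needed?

z_0.05 = 1.645
n = (z×σ/E)² = (1.645×11/3.6)²
n = 25.2646
Round up: n = 26

Answer: n = 26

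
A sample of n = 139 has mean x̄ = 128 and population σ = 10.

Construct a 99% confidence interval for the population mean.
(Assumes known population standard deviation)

Answer: (125.8150, 130.1850)

Derivation:
Confidence level: 99%, α = 0.01
z_0.005 = 2.576
SE = σ/√n = 10/√139 = 0.8482
Margin of error = 2.576 × 0.8482 = 2.1850
CI: x̄ ± margin = 128 ± 2.1850
CI: (125.8150, 130.1850)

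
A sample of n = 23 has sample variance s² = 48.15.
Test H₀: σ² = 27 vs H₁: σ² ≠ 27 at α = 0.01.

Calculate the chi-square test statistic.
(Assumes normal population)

df = n - 1 = 22
χ² = (n-1)s²/σ₀² = 22×48.15/27 = 39.2333
Critical values: χ²_{0.995,22} = 8.643, χ²_{0.005,22} = 42.796
Rejection region: χ² < 8.643 or χ² > 42.796
Decision: fail to reject H₀

Answer: χ² = 39.2333, fail to reject H₀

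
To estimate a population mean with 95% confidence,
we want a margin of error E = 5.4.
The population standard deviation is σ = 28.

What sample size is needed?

Answer: n = 104

Derivation:
z_0.025 = 1.960
n = (z×σ/E)² = (1.960×28/5.4)²
n = 103.2858
Round up: n = 104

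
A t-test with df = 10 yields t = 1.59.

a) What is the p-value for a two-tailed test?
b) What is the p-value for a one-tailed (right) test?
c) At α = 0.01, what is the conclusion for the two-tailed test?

Using t-distribution with df = 10:
a) Two-tailed: p = 2×P(T > 1.59) = 0.1429
b) One-tailed: p = P(T > 1.59) = 0.0715
c) 0.1429 ≥ 0.01, fail to reject H₀

Answer: a) 0.1429, b) 0.0715, c) fail to reject H₀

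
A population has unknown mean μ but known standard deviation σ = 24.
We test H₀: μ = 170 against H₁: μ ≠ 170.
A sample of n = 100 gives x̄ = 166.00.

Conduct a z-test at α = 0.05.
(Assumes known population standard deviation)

Answer: z = -1.6667, fail to reject H₀

Derivation:
Standard error: SE = σ/√n = 24/√100 = 2.4000
z-statistic: z = (x̄ - μ₀)/SE = (166.00 - 170)/2.4000 = -1.6667
Critical value: ±1.960
p-value = 0.0956
Decision: fail to reject H₀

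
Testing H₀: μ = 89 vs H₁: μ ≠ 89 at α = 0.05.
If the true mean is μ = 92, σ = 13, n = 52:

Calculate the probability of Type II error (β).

Answer: β ≈ 0.6162

Derivation:
SE = σ/√n = 13/√52 = 1.8028
Critical values: μ₀ ± z_0.025×SE = 89 ± 1.960×1.8028
Acceptance region: (85.4665, 92.5335)
Under H₁ (μ = 92): z_high = (92.5335 - 92)/1.8028 = 0.2959, z_low = (85.4665 - 92)/1.8028 = -3.6241
β = P(not reject | H₁) = Φ(0.2959) - Φ(-3.6241) ≈ 0.6162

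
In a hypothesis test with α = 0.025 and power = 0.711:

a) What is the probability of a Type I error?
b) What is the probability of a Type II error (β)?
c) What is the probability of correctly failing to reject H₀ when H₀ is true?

Answer: a) 0.025, b) 0.289, c) 0.975

Derivation:
a) Type I error probability = α = 0.025
b) Power = P(reject H₀ | H₁ true) = 1 - β = 0.711, so Type II error probability = β = 1 - Power = 0.289
c) P(fail to reject H₀ | H₀ true) = 1 - α = 0.975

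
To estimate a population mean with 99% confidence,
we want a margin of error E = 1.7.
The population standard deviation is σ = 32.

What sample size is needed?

Answer: n = 2352

Derivation:
z_0.005 = 2.576
n = (z×σ/E)² = (2.576×32/1.7)²
n = 2351.2231
Round up: n = 2352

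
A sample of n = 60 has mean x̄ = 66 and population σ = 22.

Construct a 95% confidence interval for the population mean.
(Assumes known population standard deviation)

Answer: (60.4332, 71.5668)

Derivation:
Confidence level: 95%, α = 0.05
z_0.025 = 1.960
SE = σ/√n = 22/√60 = 2.8402
Margin of error = 1.960 × 2.8402 = 5.5668
CI: x̄ ± margin = 66 ± 5.5668
CI: (60.4332, 71.5668)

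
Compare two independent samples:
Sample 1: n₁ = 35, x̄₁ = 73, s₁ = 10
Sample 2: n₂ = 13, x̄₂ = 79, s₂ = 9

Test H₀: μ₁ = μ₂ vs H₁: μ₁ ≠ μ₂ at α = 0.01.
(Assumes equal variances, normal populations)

Pooled variance: s²_p = [34×10² + 12×9²]/(46) = 95.0435
s_p = 9.7490
SE = s_p×√(1/n₁ + 1/n₂) = 9.7490×√(1/35 + 1/13) = 3.1665
t = (x̄₁ - x̄₂)/SE = (73 - 79)/3.1665 = -1.8948
df = 46, t-critical = ±2.687
Decision: fail to reject H₀

Answer: t = -1.8948, fail to reject H₀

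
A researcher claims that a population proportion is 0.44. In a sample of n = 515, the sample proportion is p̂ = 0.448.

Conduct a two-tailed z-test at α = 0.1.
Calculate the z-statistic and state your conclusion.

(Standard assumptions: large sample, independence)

H₀: p = 0.44, H₁: p ≠ 0.44
Standard error: SE = √(p₀(1-p₀)/n) = √(0.44×0.56/515) = 0.021873
z-statistic: z = (p̂ - p₀)/SE = (0.448 - 0.44)/0.021873 = 0.3657
Critical value: z_0.05 = ±1.645
p-value = 0.7146
Decision: fail to reject H₀ at α = 0.1

Answer: z = 0.3657, fail to reject H₀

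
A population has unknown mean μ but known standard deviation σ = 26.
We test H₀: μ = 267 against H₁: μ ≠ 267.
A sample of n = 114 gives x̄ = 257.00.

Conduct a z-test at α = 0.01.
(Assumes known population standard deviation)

Standard error: SE = σ/√n = 26/√114 = 2.4351
z-statistic: z = (x̄ - μ₀)/SE = (257.00 - 267)/2.4351 = -4.1066
Critical value: ±2.576
p-value < 0.0001
Decision: reject H₀

Answer: z = -4.1066, reject H₀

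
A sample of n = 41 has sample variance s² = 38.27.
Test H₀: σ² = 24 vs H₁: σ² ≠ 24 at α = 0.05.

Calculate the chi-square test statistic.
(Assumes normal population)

df = n - 1 = 40
χ² = (n-1)s²/σ₀² = 40×38.27/24 = 63.7833
Critical values: χ²_{0.975,40} = 24.433, χ²_{0.025,40} = 59.342
Rejection region: χ² < 24.433 or χ² > 59.342
Decision: reject H₀

Answer: χ² = 63.7833, reject H₀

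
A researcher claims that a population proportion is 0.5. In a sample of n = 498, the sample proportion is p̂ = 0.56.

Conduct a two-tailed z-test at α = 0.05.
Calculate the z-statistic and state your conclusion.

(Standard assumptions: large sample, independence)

Answer: z = 2.6779, reject H₀

Derivation:
H₀: p = 0.5, H₁: p ≠ 0.5
Standard error: SE = √(p₀(1-p₀)/n) = √(0.5×0.5/498) = 0.022406
z-statistic: z = (p̂ - p₀)/SE = (0.56 - 0.5)/0.022406 = 2.6779
Critical value: z_0.025 = ±1.960
p-value = 0.0074
Decision: reject H₀ at α = 0.05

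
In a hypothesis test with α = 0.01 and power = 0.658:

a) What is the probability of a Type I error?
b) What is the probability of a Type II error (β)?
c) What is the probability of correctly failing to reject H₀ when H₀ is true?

Answer: a) 0.01, b) 0.342, c) 0.99

Derivation:
a) Type I error probability = α = 0.01
b) Power = P(reject H₀ | H₁ true) = 1 - β = 0.658, so Type II error probability = β = 1 - Power = 0.342
c) P(fail to reject H₀ | H₀ true) = 1 - α = 0.99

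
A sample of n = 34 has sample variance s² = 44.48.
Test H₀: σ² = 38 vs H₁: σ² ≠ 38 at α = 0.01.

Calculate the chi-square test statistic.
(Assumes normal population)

df = n - 1 = 33
χ² = (n-1)s²/σ₀² = 33×44.48/38 = 38.6274
Critical values: χ²_{0.995,33} = 15.815, χ²_{0.005,33} = 57.648
Rejection region: χ² < 15.815 or χ² > 57.648
Decision: fail to reject H₀

Answer: χ² = 38.6274, fail to reject H₀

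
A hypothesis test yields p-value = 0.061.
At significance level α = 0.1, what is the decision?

Answer: reject H₀

Derivation:
Compare p-value to α:
0.061 < 0.1
Decision: reject H₀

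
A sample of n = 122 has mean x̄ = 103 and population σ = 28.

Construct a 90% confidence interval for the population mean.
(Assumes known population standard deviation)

Answer: (98.8299, 107.1701)

Derivation:
Confidence level: 90%, α = 0.1
z_0.05 = 1.645
SE = σ/√n = 28/√122 = 2.5350
Margin of error = 1.645 × 2.5350 = 4.1701
CI: x̄ ± margin = 103 ± 4.1701
CI: (98.8299, 107.1701)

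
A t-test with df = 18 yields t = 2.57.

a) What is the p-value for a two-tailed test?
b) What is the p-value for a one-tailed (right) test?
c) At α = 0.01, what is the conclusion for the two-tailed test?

Answer: a) 0.0193, b) 0.0096, c) fail to reject H₀

Derivation:
Using t-distribution with df = 18:
a) Two-tailed: p = 2×P(T > 2.57) = 0.0193
b) One-tailed: p = P(T > 2.57) = 0.0096
c) 0.0193 ≥ 0.01, fail to reject H₀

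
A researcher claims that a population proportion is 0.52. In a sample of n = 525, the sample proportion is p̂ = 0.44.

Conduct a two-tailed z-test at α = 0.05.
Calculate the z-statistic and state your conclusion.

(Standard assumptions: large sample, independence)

Answer: z = -3.6691, reject H₀

Derivation:
H₀: p = 0.52, H₁: p ≠ 0.52
Standard error: SE = √(p₀(1-p₀)/n) = √(0.52×0.48/525) = 0.021804
z-statistic: z = (p̂ - p₀)/SE = (0.44 - 0.52)/0.021804 = -3.6691
Critical value: z_0.025 = ±1.960
p-value = 0.0002
Decision: reject H₀ at α = 0.05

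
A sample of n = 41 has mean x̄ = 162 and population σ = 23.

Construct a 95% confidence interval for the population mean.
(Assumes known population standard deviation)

Answer: (154.9597, 169.0403)

Derivation:
Confidence level: 95%, α = 0.05
z_0.025 = 1.960
SE = σ/√n = 23/√41 = 3.5920
Margin of error = 1.960 × 3.5920 = 7.0403
CI: x̄ ± margin = 162 ± 7.0403
CI: (154.9597, 169.0403)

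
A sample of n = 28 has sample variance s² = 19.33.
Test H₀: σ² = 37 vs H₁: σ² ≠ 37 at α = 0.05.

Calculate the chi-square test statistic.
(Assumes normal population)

df = n - 1 = 27
χ² = (n-1)s²/σ₀² = 27×19.33/37 = 14.1057
Critical values: χ²_{0.975,27} = 14.573, χ²_{0.025,27} = 43.195
Rejection region: χ² < 14.573 or χ² > 43.195
Decision: reject H₀

Answer: χ² = 14.1057, reject H₀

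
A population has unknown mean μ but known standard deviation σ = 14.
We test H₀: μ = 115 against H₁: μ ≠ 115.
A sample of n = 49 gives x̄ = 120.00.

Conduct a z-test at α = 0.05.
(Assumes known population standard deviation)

Answer: z = 2.5000, reject H₀

Derivation:
Standard error: SE = σ/√n = 14/√49 = 2.0000
z-statistic: z = (x̄ - μ₀)/SE = (120.00 - 115)/2.0000 = 2.5000
Critical value: ±1.960
p-value = 0.0124
Decision: reject H₀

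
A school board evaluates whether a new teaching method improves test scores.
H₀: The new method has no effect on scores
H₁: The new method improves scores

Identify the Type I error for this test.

Answer: Concluding the new method improves scores when it actually doesn't

Derivation:
A Type I error (probability α) occurs when we reject a true H₀.
A Type II error (probability β) occurs when we fail to reject a false H₀.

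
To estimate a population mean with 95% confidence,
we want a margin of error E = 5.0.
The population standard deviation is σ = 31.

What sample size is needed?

z_0.025 = 1.960
n = (z×σ/E)² = (1.960×31/5.0)²
n = 147.6711
Round up: n = 148

Answer: n = 148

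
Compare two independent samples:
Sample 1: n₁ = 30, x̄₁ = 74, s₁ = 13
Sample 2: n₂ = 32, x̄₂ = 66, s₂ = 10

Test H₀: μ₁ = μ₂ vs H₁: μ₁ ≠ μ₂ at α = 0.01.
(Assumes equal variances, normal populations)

Answer: t = 2.7261, reject H₀

Derivation:
Pooled variance: s²_p = [29×13² + 31×10²]/(60) = 133.3500
s_p = 11.5477
SE = s_p×√(1/n₁ + 1/n₂) = 11.5477×√(1/30 + 1/32) = 2.9346
t = (x̄₁ - x̄₂)/SE = (74 - 66)/2.9346 = 2.7261
df = 60, t-critical = ±2.660
Decision: reject H₀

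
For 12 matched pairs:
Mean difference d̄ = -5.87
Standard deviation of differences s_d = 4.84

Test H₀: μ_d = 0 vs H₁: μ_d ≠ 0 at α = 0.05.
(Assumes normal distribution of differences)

Answer: t = -4.2013, reject H₀

Derivation:
df = n - 1 = 11
SE = s_d/√n = 4.84/√12 = 1.3972
t = d̄/SE = -5.87/1.3972 = -4.2013
Critical value: t_{0.025,11} = ±2.201
p-value ≈ 0.0015
Decision: reject H₀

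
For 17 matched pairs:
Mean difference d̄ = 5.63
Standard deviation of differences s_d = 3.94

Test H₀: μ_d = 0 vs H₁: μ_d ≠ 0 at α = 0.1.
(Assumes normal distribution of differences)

df = n - 1 = 16
SE = s_d/√n = 3.94/√17 = 0.9556
t = d̄/SE = 5.63/0.9556 = 5.8916
Critical value: t_{0.05,16} = ±1.746
p-value < 0.0001
Decision: reject H₀

Answer: t = 5.8916, reject H₀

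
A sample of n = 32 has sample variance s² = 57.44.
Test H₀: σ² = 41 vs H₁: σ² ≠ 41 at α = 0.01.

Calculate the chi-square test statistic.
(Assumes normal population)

df = n - 1 = 31
χ² = (n-1)s²/σ₀² = 31×57.44/41 = 43.4302
Critical values: χ²_{0.995,31} = 14.458, χ²_{0.005,31} = 55.003
Rejection region: χ² < 14.458 or χ² > 55.003
Decision: fail to reject H₀

Answer: χ² = 43.4302, fail to reject H₀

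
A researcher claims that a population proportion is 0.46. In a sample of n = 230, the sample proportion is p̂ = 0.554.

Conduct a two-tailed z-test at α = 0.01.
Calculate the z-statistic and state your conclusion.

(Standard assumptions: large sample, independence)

H₀: p = 0.46, H₁: p ≠ 0.46
Standard error: SE = √(p₀(1-p₀)/n) = √(0.46×0.54/230) = 0.032863
z-statistic: z = (p̂ - p₀)/SE = (0.554 - 0.46)/0.032863 = 2.8604
Critical value: z_0.005 = ±2.576
p-value = 0.0042
Decision: reject H₀ at α = 0.01

Answer: z = 2.8604, reject H₀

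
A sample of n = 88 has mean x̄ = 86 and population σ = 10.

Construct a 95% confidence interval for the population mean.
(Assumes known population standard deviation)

Confidence level: 95%, α = 0.05
z_0.025 = 1.960
SE = σ/√n = 10/√88 = 1.0660
Margin of error = 1.960 × 1.0660 = 2.0894
CI: x̄ ± margin = 86 ± 2.0894
CI: (83.9106, 88.0894)

Answer: (83.9106, 88.0894)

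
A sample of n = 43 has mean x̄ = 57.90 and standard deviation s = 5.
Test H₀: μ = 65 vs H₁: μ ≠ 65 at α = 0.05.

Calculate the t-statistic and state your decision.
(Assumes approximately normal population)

Answer: t = -9.3115, reject H₀

Derivation:
df = n - 1 = 42
SE = s/√n = 5/√43 = 0.7625
t = (x̄ - μ₀)/SE = (57.90 - 65)/0.7625 = -9.3115
Critical value: t_{0.025,42} = ±2.018
p-value < 0.0001
Decision: reject H₀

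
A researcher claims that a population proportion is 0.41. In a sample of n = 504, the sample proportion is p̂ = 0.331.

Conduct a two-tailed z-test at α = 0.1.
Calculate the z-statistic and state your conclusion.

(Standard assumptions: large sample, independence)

Answer: z = -3.6060, reject H₀

Derivation:
H₀: p = 0.41, H₁: p ≠ 0.41
Standard error: SE = √(p₀(1-p₀)/n) = √(0.41×0.59/504) = 0.021908
z-statistic: z = (p̂ - p₀)/SE = (0.331 - 0.41)/0.021908 = -3.6060
Critical value: z_0.05 = ±1.645
p-value = 0.0003
Decision: reject H₀ at α = 0.1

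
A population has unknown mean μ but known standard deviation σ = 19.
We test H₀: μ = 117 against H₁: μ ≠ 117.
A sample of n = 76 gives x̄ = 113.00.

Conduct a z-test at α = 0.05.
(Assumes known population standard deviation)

Answer: z = -1.8354, fail to reject H₀

Derivation:
Standard error: SE = σ/√n = 19/√76 = 2.1794
z-statistic: z = (x̄ - μ₀)/SE = (113.00 - 117)/2.1794 = -1.8354
Critical value: ±1.960
p-value = 0.0664
Decision: fail to reject H₀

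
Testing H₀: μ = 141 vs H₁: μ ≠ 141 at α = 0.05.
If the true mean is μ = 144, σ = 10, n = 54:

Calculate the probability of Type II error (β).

SE = σ/√n = 10/√54 = 1.3608
Critical values: μ₀ ± z_0.025×SE = 141 ± 1.960×1.3608
Acceptance region: (138.3328, 143.6672)
Under H₁ (μ = 144): z_high = (143.6672 - 144)/1.3608 = -0.2446, z_low = (138.3328 - 144)/1.3608 = -4.1646
β = P(not reject | H₁) = Φ(-0.2446) - Φ(-4.1646) ≈ 0.4034

Answer: β ≈ 0.4034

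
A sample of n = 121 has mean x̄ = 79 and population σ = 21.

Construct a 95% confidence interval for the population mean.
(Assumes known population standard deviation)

Answer: (75.2582, 82.7418)

Derivation:
Confidence level: 95%, α = 0.05
z_0.025 = 1.960
SE = σ/√n = 21/√121 = 1.9091
Margin of error = 1.960 × 1.9091 = 3.7418
CI: x̄ ± margin = 79 ± 3.7418
CI: (75.2582, 82.7418)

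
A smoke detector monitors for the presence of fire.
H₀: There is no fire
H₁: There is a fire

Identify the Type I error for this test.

Type I error: rejecting H₀ when it is actually true (false positive).
Type II error: failing to reject H₀ when H₁ is actually true (false negative).

Answer: The alarm sounds when there is no fire (false alarm)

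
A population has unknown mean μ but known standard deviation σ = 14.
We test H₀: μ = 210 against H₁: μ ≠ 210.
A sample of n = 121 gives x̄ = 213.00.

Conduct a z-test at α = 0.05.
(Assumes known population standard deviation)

Standard error: SE = σ/√n = 14/√121 = 1.2727
z-statistic: z = (x̄ - μ₀)/SE = (213.00 - 210)/1.2727 = 2.3572
Critical value: ±1.960
p-value = 0.0184
Decision: reject H₀

Answer: z = 2.3572, reject H₀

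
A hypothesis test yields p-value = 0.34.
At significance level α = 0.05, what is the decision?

Answer: fail to reject H₀

Derivation:
Compare p-value to α:
0.34 ≥ 0.05
Decision: fail to reject H₀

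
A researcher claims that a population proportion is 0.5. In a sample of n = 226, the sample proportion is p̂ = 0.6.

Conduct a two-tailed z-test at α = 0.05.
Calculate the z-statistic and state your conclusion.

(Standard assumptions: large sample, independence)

H₀: p = 0.5, H₁: p ≠ 0.5
Standard error: SE = √(p₀(1-p₀)/n) = √(0.5×0.5/226) = 0.033260
z-statistic: z = (p̂ - p₀)/SE = (0.6 - 0.5)/0.033260 = 3.0066
Critical value: z_0.025 = ±1.960
p-value = 0.0026
Decision: reject H₀ at α = 0.05

Answer: z = 3.0066, reject H₀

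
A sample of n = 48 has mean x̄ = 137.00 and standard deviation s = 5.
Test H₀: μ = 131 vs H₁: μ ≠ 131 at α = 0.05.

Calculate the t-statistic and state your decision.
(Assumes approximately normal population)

df = n - 1 = 47
SE = s/√n = 5/√48 = 0.7217
t = (x̄ - μ₀)/SE = (137.00 - 131)/0.7217 = 8.3137
Critical value: t_{0.025,47} = ±2.012
p-value < 0.0001
Decision: reject H₀

Answer: t = 8.3137, reject H₀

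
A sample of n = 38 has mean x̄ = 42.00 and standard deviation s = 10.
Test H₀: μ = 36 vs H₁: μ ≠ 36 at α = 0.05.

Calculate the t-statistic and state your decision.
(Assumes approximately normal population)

df = n - 1 = 37
SE = s/√n = 10/√38 = 1.6222
t = (x̄ - μ₀)/SE = (42.00 - 36)/1.6222 = 3.6987
Critical value: t_{0.025,37} = ±2.026
p-value ≈ 0.0007
Decision: reject H₀

Answer: t = 3.6987, reject H₀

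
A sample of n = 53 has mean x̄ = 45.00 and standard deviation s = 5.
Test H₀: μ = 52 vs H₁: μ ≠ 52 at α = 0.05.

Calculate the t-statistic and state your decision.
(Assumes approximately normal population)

Answer: t = -10.1922, reject H₀

Derivation:
df = n - 1 = 52
SE = s/√n = 5/√53 = 0.6868
t = (x̄ - μ₀)/SE = (45.00 - 52)/0.6868 = -10.1922
Critical value: t_{0.025,52} = ±2.007
p-value < 0.0001
Decision: reject H₀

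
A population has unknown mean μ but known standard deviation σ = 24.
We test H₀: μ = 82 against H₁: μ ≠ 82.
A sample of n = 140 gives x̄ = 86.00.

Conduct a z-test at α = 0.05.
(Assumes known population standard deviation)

Answer: z = 1.9720, reject H₀

Derivation:
Standard error: SE = σ/√n = 24/√140 = 2.0284
z-statistic: z = (x̄ - μ₀)/SE = (86.00 - 82)/2.0284 = 1.9720
Critical value: ±1.960
p-value = 0.0486
Decision: reject H₀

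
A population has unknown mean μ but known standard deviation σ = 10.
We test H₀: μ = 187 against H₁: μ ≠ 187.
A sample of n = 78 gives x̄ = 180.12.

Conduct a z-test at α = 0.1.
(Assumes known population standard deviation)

Standard error: SE = σ/√n = 10/√78 = 1.1323
z-statistic: z = (x̄ - μ₀)/SE = (180.12 - 187)/1.1323 = -6.0761
Critical value: ±1.645
p-value < 0.0001
Decision: reject H₀

Answer: z = -6.0761, reject H₀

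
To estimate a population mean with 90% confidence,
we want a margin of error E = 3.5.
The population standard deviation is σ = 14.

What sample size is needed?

Answer: n = 44

Derivation:
z_0.05 = 1.645
n = (z×σ/E)² = (1.645×14/3.5)²
n = 43.2964
Round up: n = 44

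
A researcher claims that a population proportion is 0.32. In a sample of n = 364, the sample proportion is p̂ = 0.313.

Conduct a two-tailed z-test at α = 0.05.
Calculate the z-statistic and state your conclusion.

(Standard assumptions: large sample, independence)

H₀: p = 0.32, H₁: p ≠ 0.32
Standard error: SE = √(p₀(1-p₀)/n) = √(0.32×0.68/364) = 0.024450
z-statistic: z = (p̂ - p₀)/SE = (0.313 - 0.32)/0.024450 = -0.2863
Critical value: z_0.025 = ±1.960
p-value = 0.7746
Decision: fail to reject H₀ at α = 0.05

Answer: z = -0.2863, fail to reject H₀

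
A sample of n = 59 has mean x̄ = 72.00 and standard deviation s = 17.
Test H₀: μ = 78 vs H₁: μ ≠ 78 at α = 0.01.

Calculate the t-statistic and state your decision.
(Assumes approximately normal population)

df = n - 1 = 58
SE = s/√n = 17/√59 = 2.2132
t = (x̄ - μ₀)/SE = (72.00 - 78)/2.2132 = -2.7110
Critical value: t_{0.005,58} = ±2.663
p-value ≈ 0.0088
Decision: reject H₀

Answer: t = -2.7110, reject H₀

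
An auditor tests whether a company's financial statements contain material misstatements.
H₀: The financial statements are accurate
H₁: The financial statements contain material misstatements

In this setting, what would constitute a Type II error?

Answer: Failing to detect material misstatements that are actually present

Derivation:
Type I error: rejecting H₀ when it is actually true (false positive).
Type II error: failing to reject H₀ when H₁ is actually true (false negative).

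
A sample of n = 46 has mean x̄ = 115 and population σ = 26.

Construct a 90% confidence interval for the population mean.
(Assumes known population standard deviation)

Answer: (108.6939, 121.3061)

Derivation:
Confidence level: 90%, α = 0.1
z_0.05 = 1.645
SE = σ/√n = 26/√46 = 3.8335
Margin of error = 1.645 × 3.8335 = 6.3061
CI: x̄ ± margin = 115 ± 6.3061
CI: (108.6939, 121.3061)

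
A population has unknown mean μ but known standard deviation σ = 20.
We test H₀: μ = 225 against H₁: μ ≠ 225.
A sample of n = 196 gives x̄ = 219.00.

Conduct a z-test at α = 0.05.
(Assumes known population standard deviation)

Answer: z = -4.1999, reject H₀

Derivation:
Standard error: SE = σ/√n = 20/√196 = 1.4286
z-statistic: z = (x̄ - μ₀)/SE = (219.00 - 225)/1.4286 = -4.1999
Critical value: ±1.960
p-value < 0.0001
Decision: reject H₀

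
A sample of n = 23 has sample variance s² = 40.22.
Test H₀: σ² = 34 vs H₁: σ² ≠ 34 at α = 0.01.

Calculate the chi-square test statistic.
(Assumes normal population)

df = n - 1 = 22
χ² = (n-1)s²/σ₀² = 22×40.22/34 = 26.0247
Critical values: χ²_{0.995,22} = 8.643, χ²_{0.005,22} = 42.796
Rejection region: χ² < 8.643 or χ² > 42.796
Decision: fail to reject H₀

Answer: χ² = 26.0247, fail to reject H₀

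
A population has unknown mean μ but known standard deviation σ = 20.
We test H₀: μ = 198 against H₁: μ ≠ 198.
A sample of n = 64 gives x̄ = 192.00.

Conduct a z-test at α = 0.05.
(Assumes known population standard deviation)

Standard error: SE = σ/√n = 20/√64 = 2.5000
z-statistic: z = (x̄ - μ₀)/SE = (192.00 - 198)/2.5000 = -2.4000
Critical value: ±1.960
p-value = 0.0164
Decision: reject H₀

Answer: z = -2.4000, reject H₀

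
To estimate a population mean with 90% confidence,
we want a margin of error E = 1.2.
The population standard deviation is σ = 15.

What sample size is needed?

Answer: n = 423

Derivation:
z_0.05 = 1.645
n = (z×σ/E)² = (1.645×15/1.2)²
n = 422.8164
Round up: n = 423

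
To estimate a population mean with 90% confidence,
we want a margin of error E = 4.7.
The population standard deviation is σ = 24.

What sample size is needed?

Answer: n = 71

Derivation:
z_0.05 = 1.645
n = (z×σ/E)² = (1.645×24/4.7)²
n = 70.5600
Round up: n = 71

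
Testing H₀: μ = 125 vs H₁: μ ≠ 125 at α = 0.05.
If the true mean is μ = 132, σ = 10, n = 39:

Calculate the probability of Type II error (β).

SE = σ/√n = 10/√39 = 1.6013
Critical values: μ₀ ± z_0.025×SE = 125 ± 1.960×1.6013
Acceptance region: (121.8615, 128.1385)
Under H₁ (μ = 132): z_high = (128.1385 - 132)/1.6013 = -2.4115, z_low = (121.8615 - 132)/1.6013 = -6.3314
β = P(not reject | H₁) = Φ(-2.4115) - Φ(-6.3314) ≈ 0.0079

Answer: β ≈ 0.0079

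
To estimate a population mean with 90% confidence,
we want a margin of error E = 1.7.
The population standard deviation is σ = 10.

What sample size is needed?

Answer: n = 94

Derivation:
z_0.05 = 1.645
n = (z×σ/E)² = (1.645×10/1.7)²
n = 93.6341
Round up: n = 94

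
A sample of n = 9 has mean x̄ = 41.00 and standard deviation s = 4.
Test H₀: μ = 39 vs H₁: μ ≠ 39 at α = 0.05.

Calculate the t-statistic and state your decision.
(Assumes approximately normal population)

Answer: t = 1.5000, fail to reject H₀

Derivation:
df = n - 1 = 8
SE = s/√n = 4/√9 = 1.3333
t = (x̄ - μ₀)/SE = (41.00 - 39)/1.3333 = 1.5000
Critical value: t_{0.025,8} = ±2.306
p-value ≈ 0.1720
Decision: fail to reject H₀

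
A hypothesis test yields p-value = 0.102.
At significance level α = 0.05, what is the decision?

Answer: fail to reject H₀

Derivation:
Compare p-value to α:
0.102 ≥ 0.05
Decision: fail to reject H₀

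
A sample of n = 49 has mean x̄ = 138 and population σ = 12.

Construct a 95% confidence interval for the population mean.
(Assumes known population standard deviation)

Answer: (134.6400, 141.3600)

Derivation:
Confidence level: 95%, α = 0.05
z_0.025 = 1.960
SE = σ/√n = 12/√49 = 1.7143
Margin of error = 1.960 × 1.7143 = 3.3600
CI: x̄ ± margin = 138 ± 3.3600
CI: (134.6400, 141.3600)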